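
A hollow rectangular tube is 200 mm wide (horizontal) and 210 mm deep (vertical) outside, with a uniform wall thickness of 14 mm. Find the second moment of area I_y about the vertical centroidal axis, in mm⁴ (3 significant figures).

Treat the section as a set of non-overlapping primitives; coordinates are from the bounding-box lower-left.
Outer rectangle: 200 × 210, A = 42 000 mm², x = 100 mm, Ī = 140 000 000 mm⁴.
Inner void (subtracted): 172 × 182, A = 31 304 mm², x = 100 mm, Ī = 77 174 795 mm⁴.
By symmetry the centroid is at mid-width, x̄ = 100 mm.
All pieces are centred on the vertical centroidal axis, so I = ΣĪ (holes subtracted) = 62 825 205 mm⁴.

I_y ≈ 6.28 × 10⁷ mm⁴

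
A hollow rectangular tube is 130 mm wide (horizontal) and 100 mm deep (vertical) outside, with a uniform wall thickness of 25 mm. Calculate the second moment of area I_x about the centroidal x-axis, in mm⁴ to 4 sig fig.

Treat the section as a set of non-overlapping primitives; coordinates are from the bounding-box lower-left.
Outer rectangle: 130 × 100, A = 13 000 mm², y = 50 mm, Ī = 10 833 333 mm⁴.
Inner void (subtracted): 80 × 50, A = 4 000 mm², y = 50 mm, Ī = 833 333 mm⁴.
By symmetry the centroid is at mid-height, ȳ = 50 mm.
All pieces are centred on the centroidal x-axis, so I = ΣĪ (holes subtracted) = 10 000 000 mm⁴.

I_x ≈ 1.000 × 10⁷ mm⁴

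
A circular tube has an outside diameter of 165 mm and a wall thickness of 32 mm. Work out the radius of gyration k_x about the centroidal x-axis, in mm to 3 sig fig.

k_x ≈ 48.4 mm

Split into non-overlapping primitives; take the origin at the lower-left of the bounding box.
Outer circle: ⌀165, A = 21 382 mm², y = 82.5 mm, Ī = 36 383 601 mm⁴.
Bore (subtracted): ⌀101, A = 8011.8 mm², y = 82.5 mm, Ī = 5 108 053 mm⁴.
By symmetry the centroid is at mid-height, ȳ = 82.5 mm.
All pieces are centred on the centroidal x-axis, so I = ΣĪ (holes subtracted) = 31 275 548 mm⁴.
Radius of gyration: k = √(I/A) = √(31 275 548 / 13 371) = 48.365 mm.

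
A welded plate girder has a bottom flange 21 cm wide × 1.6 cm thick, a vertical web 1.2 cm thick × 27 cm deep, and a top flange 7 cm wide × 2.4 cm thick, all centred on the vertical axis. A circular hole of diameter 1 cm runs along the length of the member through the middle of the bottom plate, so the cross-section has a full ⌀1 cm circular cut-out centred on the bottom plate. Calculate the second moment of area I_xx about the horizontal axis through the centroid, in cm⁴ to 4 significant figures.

Break the section into simple shapes (no overlaps), measuring from the bottom-left corner of the bounding box.
Bottom plate: 21 × 1.6, A = 33.6 cm², y = 0.8 cm, Ī = 7.168 cm⁴.
Web plate: 1.2 × 27, A = 32.4 cm², y = 15.1 cm, Ī = 1968.3 cm⁴.
Top plate: 7 × 2.4, A = 16.8 cm², y = 29.8 cm, Ī = 8.064 cm⁴.
Hole (subtracted): ⌀1, A = 0.785398 cm², y = 0.8 cm, Ī = 0.0490874 cm⁴.
Centroid: ȳ = ΣA·y / ΣA = 12.3896 cm.
Transfer each piece to the horizontal axis through the centroid using Ī + A·d² with d = y − 12.3896:
  bottom plate: d = -11.5896 cm → contributes +4520.31 cm⁴
  web plate: d = 2.71036 cm → contributes +2206.31 cm⁴
  top plate: d = 17.4104 cm → contributes +5100.49 cm⁴
  hole: d = -11.5896 cm → contributes −105.544 cm⁴
Total I = 11721.6 cm⁴.

I_xx ≈ 1.172 × 10⁴ cm⁴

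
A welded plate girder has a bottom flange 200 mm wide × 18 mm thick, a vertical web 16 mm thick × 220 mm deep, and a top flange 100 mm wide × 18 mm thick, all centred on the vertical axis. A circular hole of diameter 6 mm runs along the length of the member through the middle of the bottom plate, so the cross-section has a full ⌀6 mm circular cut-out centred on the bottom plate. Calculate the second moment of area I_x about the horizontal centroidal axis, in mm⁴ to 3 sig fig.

I_x ≈ 8.54 × 10⁷ mm⁴

Split into non-overlapping primitives; take the origin at the lower-left of the bounding box.
Bottom plate: 200 × 18, A = 3 600 mm², y = 9 mm, Ī = 97 200 mm⁴.
Web plate: 16 × 220, A = 3 520 mm², y = 128 mm, Ī = 14 197 333 mm⁴.
Top plate: 100 × 18, A = 1 800 mm², y = 247 mm, Ī = 48 600 mm⁴.
Hole (subtracted): ⌀6, A = 28.274 mm², y = 9 mm, Ī = 63.617 mm⁴.
Centroid: ȳ = ΣA·y / ΣA = 104.29 mm.
Transfer each piece to the horizontal centroidal axis using Ī + A·d² with d = y − 104.29:
  bottom plate: d = -95.289 mm → contributes +32 784 895 mm⁴
  web plate: d = 23.711 mm → contributes +16 176 386 mm⁴
  top plate: d = 142.71 mm → contributes +36 708 384 mm⁴
  hole: d = -95.289 mm → contributes −256 792 mm⁴
Total I = 85 412 873 mm⁴.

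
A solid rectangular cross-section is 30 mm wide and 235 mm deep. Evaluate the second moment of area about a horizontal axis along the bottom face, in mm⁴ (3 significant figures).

The section: 30 × 235, A = 7 050 mm², y = 117.5 mm, Ī = 32 444 688 mm⁴.
Transfer it to the base of the section using Ī + A·d² with d = y − 0:
  the section: d = 117.5 mm → contributes +129 778 750 mm⁴
Total I = 129 778 750 mm⁴.

I_base ≈ 1.30 × 10⁸ mm⁴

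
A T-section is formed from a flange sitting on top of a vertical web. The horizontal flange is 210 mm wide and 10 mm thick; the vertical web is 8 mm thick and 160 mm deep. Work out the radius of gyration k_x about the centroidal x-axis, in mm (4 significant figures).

k_x ≈ 50.13 mm

Treat the section as a set of non-overlapping primitives; coordinates are from the bounding-box lower-left.
Flange: 210 × 10, A = 2 100 mm², y = 165 mm, Ī = 17 500 mm⁴.
Web: 8 × 160, A = 1 280 mm², y = 80 mm, Ī = 2 730 667 mm⁴.
Centroid: ȳ = ΣA·y / ΣA = 132.811 mm.
Transfer each piece to the centroidal x-axis using Ī + A·d² with d = y − 132.811:
  flange: d = 32.1893 mm → contributes +2 193 424 mm⁴
  web: d = -52.8107 mm → contributes +6 300 542 mm⁴
Total I = 8 493 965 mm⁴.
Radius of gyration: k = √(I/A) = √(8 493 965 / 3 380) = 50.1299 mm.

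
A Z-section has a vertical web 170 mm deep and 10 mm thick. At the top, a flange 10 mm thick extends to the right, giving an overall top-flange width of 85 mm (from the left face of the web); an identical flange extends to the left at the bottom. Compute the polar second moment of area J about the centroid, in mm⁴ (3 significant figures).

J ≈ 1.71 × 10⁷ mm⁴

Split into non-overlapping primitives; take the origin at the lower-left of the bounding box.
Web: 10 × 170, A = 1 700 mm², y = 85 mm, Ī = 4 094 167 mm⁴.
Top flange (beyond web): 75 × 10, A = 750 mm², y = 165 mm, Ī = 6 250 mm⁴.
Bottom flange (beyond web): 75 × 10, A = 750 mm², y = 5 mm, Ī = 6 250 mm⁴.
Centroid: ȳ = ΣA·y / ΣA = 85 mm.
Transfer each piece to the centroidal x-axis using Ī + A·d² with d = y − 85:
  web: d = 0 mm → contributes +4 094 167 mm⁴
  top flange (beyond web): d = 80 mm → contributes +4 806 250 mm⁴
  bottom flange (beyond web): d = -80 mm → contributes +4 806 250 mm⁴
Total I = 13 706 667 mm⁴.
For the y-axis: x̄ = 80 mm.
Repeating about the centroidal y-axis gives I_y = 3 426 667 mm⁴.
Polar second moment: J = I_x + I_y = 17 133 333 mm⁴.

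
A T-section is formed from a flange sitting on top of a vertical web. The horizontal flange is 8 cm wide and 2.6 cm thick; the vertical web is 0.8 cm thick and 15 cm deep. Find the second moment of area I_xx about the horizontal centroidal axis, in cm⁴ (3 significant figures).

Treat the section as a set of non-overlapping primitives; coordinates are from the bounding-box lower-left.
Flange: 8 × 2.6, A = 20.8 cm², y = 16.3 cm, Ī = 11.717 cm⁴.
Web: 0.8 × 15, A = 12 cm², y = 7.5 cm, Ī = 225 cm⁴.
Centroid: ȳ = ΣA·y / ΣA = 13.08 cm.
Transfer each piece to the horizontal centroidal axis using Ī + A·d² with d = y − 13.08:
  flange: d = 3.2195 cm → contributes +227.31 cm⁴
  web: d = -5.5805 cm → contributes +598.7 cm⁴
Total I = 826.02 cm⁴.

I_xx ≈ 826 cm⁴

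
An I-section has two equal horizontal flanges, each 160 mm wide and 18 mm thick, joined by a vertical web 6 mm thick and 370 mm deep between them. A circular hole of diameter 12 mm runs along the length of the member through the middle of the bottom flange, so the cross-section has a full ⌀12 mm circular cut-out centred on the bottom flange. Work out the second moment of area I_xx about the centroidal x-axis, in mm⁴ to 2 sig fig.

I_xx ≈ 2.4 × 10⁸ mm⁴

Treat the section as a set of non-overlapping primitives; coordinates are from the bounding-box lower-left.
Bottom flange: 160 × 18, A = 2 880 mm², y = 9 mm, Ī = 77 760 mm⁴.
Web: 6 × 370, A = 2 220 mm², y = 203 mm, Ī = 25 326 500 mm⁴.
Top flange: 160 × 18, A = 2 880 mm², y = 397 mm, Ī = 77 760 mm⁴.
Hole (subtracted): ⌀12, A = 113.1 mm², y = 9 mm, Ī = 1 018 mm⁴.
Centroid: ȳ = ΣA·y / ΣA = 205.8 mm.
Transfer each piece to the centroidal x-axis using Ī + A·d² with d = y − 205.8:
  bottom flange: d = -196.8 mm → contributes +111 608 395 mm⁴
  web: d = -2.789 mm → contributes +25 343 768 mm⁴
  top flange: d = 191.2 mm → contributes +105 375 289 mm⁴
  hole: d = -196.8 mm → contributes −4 380 816 mm⁴
Total I = 237 946 637 mm⁴.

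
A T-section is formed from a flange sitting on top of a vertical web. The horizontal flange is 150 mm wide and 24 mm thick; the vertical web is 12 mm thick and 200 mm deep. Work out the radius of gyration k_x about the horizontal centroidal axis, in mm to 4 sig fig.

Treat the section as a set of non-overlapping primitives; coordinates are from the bounding-box lower-left.
Flange: 150 × 24, A = 3 600 mm², y = 212 mm, Ī = 172 800 mm⁴.
Web: 12 × 200, A = 2 400 mm², y = 100 mm, Ī = 8 000 000 mm⁴.
Centroid: ȳ = ΣA·y / ΣA = 167.2 mm.
Transfer each piece to the horizontal centroidal axis using Ī + A·d² with d = y − 167.2:
  flange: d = 44.8 mm → contributes +7 398 144 mm⁴
  web: d = -67.2 mm → contributes +18 838 016 mm⁴
Total I = 26 236 160 mm⁴.
Radius of gyration: k = √(I/A) = √(26 236 160 / 6 000) = 66.1263 mm.

k_x ≈ 66.13 mm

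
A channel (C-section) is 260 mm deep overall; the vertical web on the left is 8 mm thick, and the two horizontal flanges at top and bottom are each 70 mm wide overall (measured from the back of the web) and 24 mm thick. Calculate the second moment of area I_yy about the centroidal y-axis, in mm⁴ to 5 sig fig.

Break the section into simple shapes (no overlaps), measuring from the bottom-left corner of the bounding box.
Web: 8 × 260, A = 2 080 mm², x = 4 mm, Ī = 11093.33 mm⁴.
Top flange (beyond web): 62 × 24, A = 1 488 mm², x = 39 mm, Ī = 476 656 mm⁴.
Bottom flange (beyond web): 62 × 24, A = 1 488 mm², x = 39 mm, Ī = 476 656 mm⁴.
Centroid: x̄ = ΣA·x / ΣA = 24.60127 mm.
Transfer each piece to the centroidal y-axis using Ī + A·d² with d = x − 24.60127:
  web: d = -20.60127 mm → contributes +893870.6 mm⁴
  top flange (beyond web): d = 14.39873 mm → contributes +785153.4 mm⁴
  bottom flange (beyond web): d = 14.39873 mm → contributes +785153.4 mm⁴
Total I = 2 464 177 mm⁴.

I_yy ≈ 2.4642 × 10⁶ mm⁴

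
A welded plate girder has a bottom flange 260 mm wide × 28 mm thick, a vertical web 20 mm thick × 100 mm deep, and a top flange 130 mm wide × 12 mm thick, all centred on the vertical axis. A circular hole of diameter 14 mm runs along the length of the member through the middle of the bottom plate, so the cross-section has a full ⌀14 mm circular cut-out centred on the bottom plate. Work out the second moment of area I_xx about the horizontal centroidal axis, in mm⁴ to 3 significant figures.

I_xx ≈ 2.35 × 10⁷ mm⁴

Split into non-overlapping primitives; take the origin at the lower-left of the bounding box.
Bottom plate: 260 × 28, A = 7 280 mm², y = 14 mm, Ī = 475 627 mm⁴.
Web plate: 20 × 100, A = 2 000 mm², y = 78 mm, Ī = 1 666 667 mm⁴.
Top plate: 130 × 12, A = 1 560 mm², y = 134 mm, Ī = 18 720 mm⁴.
Hole (subtracted): ⌀14, A = 153.94 mm², y = 14 mm, Ī = 1885.7 mm⁴.
Centroid: ȳ = ΣA·y / ΣA = 43.496 mm.
Transfer each piece to the horizontal centroidal axis using Ī + A·d² with d = y − 43.496:
  bottom plate: d = -29.496 mm → contributes +6 809 486 mm⁴
  web plate: d = 34.504 mm → contributes +4 047 668 mm⁴
  top plate: d = 90.504 mm → contributes +12 796 536 mm⁴
  hole: d = -29.496 mm → contributes −135 817 mm⁴
Total I = 23 517 873 mm⁴.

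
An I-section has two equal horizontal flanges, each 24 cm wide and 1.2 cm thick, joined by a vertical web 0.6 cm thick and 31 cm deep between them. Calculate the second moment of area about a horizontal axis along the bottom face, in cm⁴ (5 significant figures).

I_base ≈ 3.7678 × 10⁴ cm⁴

Break the section into simple shapes (no overlaps), measuring from the bottom-left corner of the bounding box.
Bottom flange: 24 × 1.2, A = 28.8 cm², y = 0.6 cm, Ī = 3.456 cm⁴.
Web: 0.6 × 31, A = 18.6 cm², y = 16.7 cm, Ī = 1489.55 cm⁴.
Top flange: 24 × 1.2, A = 28.8 cm², y = 32.8 cm, Ī = 3.456 cm⁴.
Transfer each piece to a horizontal axis along the bottom face using Ī + A·d² with d = y − 0:
  bottom flange: d = 0.6 cm → contributes +13.824 cm⁴
  web: d = 16.7 cm → contributes +6676.904 cm⁴
  top flange: d = 32.8 cm → contributes +30987.65 cm⁴
Total I = 37678.38 cm⁴.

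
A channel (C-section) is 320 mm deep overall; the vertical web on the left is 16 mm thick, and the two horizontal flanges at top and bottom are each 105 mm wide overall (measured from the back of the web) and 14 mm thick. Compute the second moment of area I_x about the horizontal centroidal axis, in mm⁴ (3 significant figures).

Treat the section as a set of non-overlapping primitives; coordinates are from the bounding-box lower-left.
Web: 16 × 320, A = 5 120 mm², y = 160 mm, Ī = 43 690 667 mm⁴.
Top flange (beyond web): 89 × 14, A = 1 246 mm², y = 313 mm, Ī = 20 351 mm⁴.
Bottom flange (beyond web): 89 × 14, A = 1 246 mm², y = 7 mm, Ī = 20 351 mm⁴.
By symmetry the centroid is at mid-height, ȳ = 160 mm.
Transfer each piece to the horizontal centroidal axis using Ī + A·d² with d = y − 160:
  web: d = 0 mm → contributes +43 690 667 mm⁴
  top flange (beyond web): d = 153 mm → contributes +29 187 965 mm⁴
  bottom flange (beyond web): d = -153 mm → contributes +29 187 965 mm⁴
Total I = 102 066 597 mm⁴.

I_x ≈ 1.02 × 10⁸ mm⁴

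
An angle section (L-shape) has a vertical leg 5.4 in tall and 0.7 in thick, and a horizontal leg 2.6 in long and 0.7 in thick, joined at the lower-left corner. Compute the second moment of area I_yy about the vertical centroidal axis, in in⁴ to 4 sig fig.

Split into non-overlapping primitives; take the origin at the lower-left of the bounding box.
Vertical leg: 0.7 × 5.4, A = 3.78 in², x = 0.35 in, Ī = 0.15435 in⁴.
Horizontal leg (remainder): 1.9 × 0.7, A = 1.33 in², x = 1.65 in, Ī = 0.400108 in⁴.
Centroid: x̄ = ΣA·x / ΣA = 0.688356 in.
Transfer each piece to the vertical centroidal axis using Ī + A·d² with d = x − 0.688356:
  vertical leg: d = -0.338356 in → contributes +0.587103 in⁴
  horizontal leg (remainder): d = 0.961644 in → contributes +1.63004 in⁴
Total I = 2.21714 in⁴.

I_yy ≈ 2.217 in⁴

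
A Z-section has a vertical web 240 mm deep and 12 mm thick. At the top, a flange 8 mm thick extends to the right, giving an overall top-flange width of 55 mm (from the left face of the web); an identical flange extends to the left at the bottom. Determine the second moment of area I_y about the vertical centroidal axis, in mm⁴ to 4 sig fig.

Treat the section as a set of non-overlapping primitives; coordinates are from the bounding-box lower-left.
Web: 12 × 240, A = 2 880 mm², x = 49 mm, Ī = 34 560 mm⁴.
Top flange (beyond web): 43 × 8, A = 344 mm², x = 76.5 mm, Ī = 53004.7 mm⁴.
Bottom flange (beyond web): 43 × 8, A = 344 mm², x = 21.5 mm, Ī = 53004.7 mm⁴.
Centroid: x̄ = ΣA·x / ΣA = 49 mm.
Transfer each piece to the vertical centroidal axis using Ī + A·d² with d = x − 49:
  web: d = 0 mm → contributes +34 560 mm⁴
  top flange (beyond web): d = 27.5 mm → contributes +313 155 mm⁴
  bottom flange (beyond web): d = -27.5 mm → contributes +313 155 mm⁴
Total I = 660 869 mm⁴.

I_y ≈ 6.609 × 10⁵ mm⁴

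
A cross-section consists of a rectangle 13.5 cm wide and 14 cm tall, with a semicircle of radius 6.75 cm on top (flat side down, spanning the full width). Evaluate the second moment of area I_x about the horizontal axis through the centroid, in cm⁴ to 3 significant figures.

Treat the section as a set of non-overlapping primitives; coordinates are from the bounding-box lower-left.
Rectangular body: 13.5 × 14, A = 189 cm², y = 7 cm, Ī = 3 087 cm⁴.
Semicircular cap: semicircle r = 6.75, A = 71.569 cm², y = 16.865 cm, Ī = 227.85 cm⁴.
Centroid: ȳ = ΣA·y / ΣA = 9.7095 cm.
Transfer each piece to the horizontal axis through the centroid using Ī + A·d² with d = y − 9.7095:
  rectangular body: d = -2.7095 cm → contributes +4474.5 cm⁴
  semicircular cap: d = 7.1553 cm → contributes +3892.1 cm⁴
Total I = 8366.6 cm⁴.

I_x ≈ 8370 cm⁴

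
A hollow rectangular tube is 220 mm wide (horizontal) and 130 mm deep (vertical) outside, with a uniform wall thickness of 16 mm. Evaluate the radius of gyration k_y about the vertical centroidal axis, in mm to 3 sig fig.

Break the section into simple shapes (no overlaps), measuring from the bottom-left corner of the bounding box.
Outer rectangle: 220 × 130, A = 28 600 mm², x = 110 mm, Ī = 115 353 333 mm⁴.
Inner void (subtracted): 188 × 98, A = 18 424 mm², x = 110 mm, Ī = 54 264 821 mm⁴.
By symmetry the centroid is at mid-width, x̄ = 110 mm.
All pieces are centred on the vertical centroidal axis, so I = ΣĪ (holes subtracted) = 61 088 512 mm⁴.
Radius of gyration: k = √(I/A) = √(61 088 512 / 10 176) = 77.48 mm.

k_y ≈ 77.5 mm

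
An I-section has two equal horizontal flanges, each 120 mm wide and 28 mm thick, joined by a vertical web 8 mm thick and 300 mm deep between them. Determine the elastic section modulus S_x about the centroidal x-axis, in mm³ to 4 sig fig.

S_x ≈ 1.119 × 10⁶ mm³

Split into non-overlapping primitives; take the origin at the lower-left of the bounding box.
Bottom flange: 120 × 28, A = 3 360 mm², y = 14 mm, Ī = 219 520 mm⁴.
Web: 8 × 300, A = 2 400 mm², y = 178 mm, Ī = 18 000 000 mm⁴.
Top flange: 120 × 28, A = 3 360 mm², y = 342 mm, Ī = 219 520 mm⁴.
By symmetry the centroid is at mid-height, ȳ = 178 mm.
Transfer each piece to the centroidal x-axis using Ī + A·d² with d = y − 178:
  bottom flange: d = -164 mm → contributes +90 590 080 mm⁴
  web: d = 0 mm → contributes +18 000 000 mm⁴
  top flange: d = 164 mm → contributes +90 590 080 mm⁴
Total I = 199 180 160 mm⁴.
Extreme fibre distance c = 178 mm; S = I/c = 1 118 990 mm³.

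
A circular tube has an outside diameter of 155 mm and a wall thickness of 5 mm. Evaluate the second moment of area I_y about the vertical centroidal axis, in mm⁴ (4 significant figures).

I_y ≈ 6.634 × 10⁶ mm⁴

Treat the section as a set of non-overlapping primitives; coordinates are from the bounding-box lower-left.
Outer circle: ⌀155, A = 18869.2 mm², x = 77.5 mm, Ī = 28 333 269 mm⁴.
Bore (subtracted): ⌀145, A = 16 513 mm², x = 77.5 mm, Ī = 21 699 109 mm⁴.
By symmetry the centroid is at mid-width, x̄ = 77.5 mm.
All pieces are centred on the vertical centroidal axis, so I = ΣĪ (holes subtracted) = 6 634 160 mm⁴.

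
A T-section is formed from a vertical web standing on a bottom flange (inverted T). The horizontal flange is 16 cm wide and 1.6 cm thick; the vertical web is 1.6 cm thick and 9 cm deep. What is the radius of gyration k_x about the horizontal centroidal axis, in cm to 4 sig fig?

k_x ≈ 3.006 cm

Treat the section as a set of non-overlapping primitives; coordinates are from the bounding-box lower-left.
Flange: 16 × 1.6, A = 25.6 cm², y = 0.8 cm, Ī = 5.46133 cm⁴.
Web: 1.6 × 9, A = 14.4 cm², y = 6.1 cm, Ī = 97.2 cm⁴.
Centroid: ȳ = ΣA·y / ΣA = 2.708 cm.
Transfer each piece to the horizontal centroidal axis using Ī + A·d² with d = y − 2.708:
  flange: d = -1.908 cm → contributes +98.6572 cm⁴
  web: d = 3.392 cm → contributes +262.882 cm⁴
Total I = 361.539 cm⁴.
Radius of gyration: k = √(I/A) = √(361.539 / 40) = 3.0064 cm.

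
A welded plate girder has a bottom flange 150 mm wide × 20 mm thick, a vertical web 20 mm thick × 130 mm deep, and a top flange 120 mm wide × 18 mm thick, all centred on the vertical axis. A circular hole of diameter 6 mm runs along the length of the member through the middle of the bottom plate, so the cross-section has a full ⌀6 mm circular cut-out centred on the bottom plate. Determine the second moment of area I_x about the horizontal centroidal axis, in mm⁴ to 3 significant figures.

Decompose the section into non-overlapping parts with the origin at the bottom-left of its bounding rectangle.
Bottom plate: 150 × 20, A = 3 000 mm², y = 10 mm, Ī = 100 000 mm⁴.
Web plate: 20 × 130, A = 2 600 mm², y = 85 mm, Ī = 3 661 667 mm⁴.
Top plate: 120 × 18, A = 2 160 mm², y = 159 mm, Ī = 58 320 mm⁴.
Hole (subtracted): ⌀6, A = 28.274 mm², y = 10 mm, Ī = 63.617 mm⁴.
Centroid: ȳ = ΣA·y / ΣA = 76.847 mm.
Transfer each piece to the horizontal centroidal axis using Ī + A·d² with d = y − 76.847:
  bottom plate: d = -66.847 mm → contributes +13 505 426 mm⁴
  web plate: d = 8.1533 mm → contributes +3 834 507 mm⁴
  top plate: d = 82.153 mm → contributes +14 636 532 mm⁴
  hole: d = -66.847 mm → contributes −126 407 mm⁴
Total I = 31 850 058 mm⁴.

I_x ≈ 3.19 × 10⁷ mm⁴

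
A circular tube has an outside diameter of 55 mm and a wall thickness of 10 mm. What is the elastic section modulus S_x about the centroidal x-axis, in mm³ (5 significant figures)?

S_x ≈ 1.3655 × 10⁴ mm³

Decompose the section into non-overlapping parts with the origin at the bottom-left of its bounding rectangle.
Outer circle: ⌀55, A = 2375.829 mm², y = 27.5 mm, Ī = 449180.3 mm⁴.
Bore (subtracted): ⌀35, A = 962.1128 mm², y = 27.5 mm, Ī = 73661.76 mm⁴.
By symmetry the centroid is at mid-height, ȳ = 27.5 mm.
All pieces are centred on the centroidal x-axis, so I = ΣĪ (holes subtracted) = 375518.5 mm⁴.
Extreme fibre distance c = 27.5 mm; S = I/c = 13655.22 mm³.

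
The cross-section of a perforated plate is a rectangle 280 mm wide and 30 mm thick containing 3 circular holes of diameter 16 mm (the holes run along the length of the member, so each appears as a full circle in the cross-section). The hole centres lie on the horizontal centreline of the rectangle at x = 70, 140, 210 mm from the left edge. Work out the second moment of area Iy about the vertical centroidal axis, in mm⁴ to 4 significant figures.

Split into non-overlapping primitives; take the origin at the lower-left of the bounding box.
Plate: 280 × 30, A = 8 400 mm², x = 140 mm, Ī = 54 880 000 mm⁴.
Hole 1 (subtracted): ⌀16, A = 201.062 mm², x = 70 mm, Ī = 3216.99 mm⁴.
Hole 2 (subtracted): ⌀16, A = 201.062 mm², x = 140 mm, Ī = 3216.99 mm⁴.
Hole 3 (subtracted): ⌀16, A = 201.062 mm², x = 210 mm, Ī = 3216.99 mm⁴.
By symmetry the centroid is at mid-width, x̄ = 140 mm.
Transfer each piece to the vertical centroidal axis using Ī + A·d² with d = x − 140:
  plate: d = 0 mm → contributes +54 880 000 mm⁴
  hole 1: d = -70 mm → contributes −988 420 mm⁴
  hole 2: d = 0 mm → contributes −3216.99 mm⁴
  hole 3: d = 70 mm → contributes −988 420 mm⁴
Total I = 52 899 942 mm⁴.

Iy ≈ 5.290 × 10⁷ mm⁴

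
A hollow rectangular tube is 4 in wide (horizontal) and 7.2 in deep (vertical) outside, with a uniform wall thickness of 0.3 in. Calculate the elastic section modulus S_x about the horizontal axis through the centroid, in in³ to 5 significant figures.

S_x ≈ 11.933 in³

Decompose the section into non-overlapping parts with the origin at the bottom-left of its bounding rectangle.
Outer rectangle: 4 × 7.2, A = 28.8 in², y = 3.6 in, Ī = 124.416 in⁴.
Inner void (subtracted): 3.4 × 6.6, A = 22.44 in², y = 3.6 in, Ī = 81.4572 in⁴.
By symmetry the centroid is at mid-height, ȳ = 3.6 in.
All pieces are centred on the horizontal axis through the centroid, so I = ΣĪ (holes subtracted) = 42.9588 in⁴.
Extreme fibre distance c = 3.6 in; S = I/c = 11.933 in³.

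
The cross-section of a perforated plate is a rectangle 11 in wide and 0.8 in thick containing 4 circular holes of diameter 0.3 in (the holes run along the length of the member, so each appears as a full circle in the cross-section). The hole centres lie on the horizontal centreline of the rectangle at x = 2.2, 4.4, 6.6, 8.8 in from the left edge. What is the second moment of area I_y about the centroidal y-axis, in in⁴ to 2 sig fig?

Decompose the section into non-overlapping parts with the origin at the bottom-left of its bounding rectangle.
Plate: 11 × 0.8, A = 8.8 in², x = 5.5 in, Ī = 88.73 in⁴.
Hole 1 (subtracted): ⌀0.3, A = 0.07069 in², x = 2.2 in, Ī = 0.0003976 in⁴.
Hole 2 (subtracted): ⌀0.3, A = 0.07069 in², x = 4.4 in, Ī = 0.0003976 in⁴.
Hole 3 (subtracted): ⌀0.3, A = 0.07069 in², x = 6.6 in, Ī = 0.0003976 in⁴.
Hole 4 (subtracted): ⌀0.3, A = 0.07069 in², x = 8.8 in, Ī = 0.0003976 in⁴.
By symmetry the centroid is at mid-width, x̄ = 5.5 in.
Transfer each piece to the centroidal y-axis using Ī + A·d² with d = x − 5.5:
  plate: d = 0 in → contributes +88.73 in⁴
  hole 1: d = -3.3 in → contributes −0.7702 in⁴
  hole 2: d = -1.1 in → contributes −0.08593 in⁴
  hole 3: d = 1.1 in → contributes −0.08593 in⁴
  hole 4: d = 3.3 in → contributes −0.7702 in⁴
Total I = 87.02 in⁴.

I_y ≈ 87 in⁴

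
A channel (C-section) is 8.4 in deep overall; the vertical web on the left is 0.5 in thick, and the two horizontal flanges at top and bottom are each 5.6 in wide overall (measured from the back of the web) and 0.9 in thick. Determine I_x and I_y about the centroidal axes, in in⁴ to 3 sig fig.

Break the section into simple shapes (no overlaps), measuring from the bottom-left corner of the bounding box.
Web: 0.5 × 8.4, A = 4.2 in², y = 4.2 in, Ī = 24.696 in⁴.
Top flange (beyond web): 5.1 × 0.9, A = 4.59 in², y = 7.95 in, Ī = 0.30983 in⁴.
Bottom flange (beyond web): 5.1 × 0.9, A = 4.59 in², y = 0.45 in, Ī = 0.30983 in⁴.
By symmetry the centroid is at mid-height, ȳ = 4.2 in.
Transfer each piece to the centroidal x-axis using Ī + A·d² with d = y − 4.2:
  web: d = 0 in → contributes +24.696 in⁴
  top flange (beyond web): d = 3.75 in → contributes +64.857 in⁴
  bottom flange (beyond web): d = -3.75 in → contributes +64.857 in⁴
Total I = 154.41 in⁴.
For the y-axis: x̄ = 2.1711 in.
Repeating about the centroidal y-axis gives I_y = 42.577 in⁴.

I_x ≈ 154 in⁴, I_y ≈ 42.6 in⁴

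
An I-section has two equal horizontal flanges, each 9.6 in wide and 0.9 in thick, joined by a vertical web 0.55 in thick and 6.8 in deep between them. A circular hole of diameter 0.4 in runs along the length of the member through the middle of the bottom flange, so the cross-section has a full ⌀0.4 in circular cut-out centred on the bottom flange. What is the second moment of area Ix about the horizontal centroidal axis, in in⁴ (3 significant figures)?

Ix ≈ 270 in⁴

Treat the section as a set of non-overlapping primitives; coordinates are from the bounding-box lower-left.
Bottom flange: 9.6 × 0.9, A = 8.64 in², y = 0.45 in, Ī = 0.5832 in⁴.
Web: 0.55 × 6.8, A = 3.74 in², y = 4.3 in, Ī = 14.411 in⁴.
Top flange: 9.6 × 0.9, A = 8.64 in², y = 8.15 in, Ī = 0.5832 in⁴.
Hole (subtracted): ⌀0.4, A = 0.12566 in², y = 0.45 in, Ī = 0.0012566 in⁴.
Centroid: ȳ = ΣA·y / ΣA = 4.3232 in.
Transfer each piece to the horizontal centroidal axis using Ī + A·d² with d = y − 4.3232:
  bottom flange: d = -3.8732 in → contributes +130.19 in⁴
  web: d = -0.023155 in → contributes +14.413 in⁴
  top flange: d = 3.8268 in → contributes +127.11 in⁴
  hole: d = -3.8732 in → contributes −1.8864 in⁴
Total I = 269.84 in⁴.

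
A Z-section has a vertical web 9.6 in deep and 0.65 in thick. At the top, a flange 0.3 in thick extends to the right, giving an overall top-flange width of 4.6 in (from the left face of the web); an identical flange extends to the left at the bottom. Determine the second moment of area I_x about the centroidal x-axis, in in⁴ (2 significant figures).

Break the section into simple shapes (no overlaps), measuring from the bottom-left corner of the bounding box.
Web: 0.65 × 9.6, A = 6.24 in², y = 4.8 in, Ī = 47.92 in⁴.
Top flange (beyond web): 3.95 × 0.3, A = 1.185 in², y = 9.45 in, Ī = 0.008888 in⁴.
Bottom flange (beyond web): 3.95 × 0.3, A = 1.185 in², y = 0.15 in, Ī = 0.008888 in⁴.
Centroid: ȳ = ΣA·y / ΣA = 4.8 in.
Transfer each piece to the centroidal x-axis using Ī + A·d² with d = y − 4.8:
  web: d = 0 in → contributes +47.92 in⁴
  top flange (beyond web): d = 4.65 in → contributes +25.63 in⁴
  bottom flange (beyond web): d = -4.65 in → contributes +25.63 in⁴
Total I = 99.19 in⁴.

I_x ≈ 99 in⁴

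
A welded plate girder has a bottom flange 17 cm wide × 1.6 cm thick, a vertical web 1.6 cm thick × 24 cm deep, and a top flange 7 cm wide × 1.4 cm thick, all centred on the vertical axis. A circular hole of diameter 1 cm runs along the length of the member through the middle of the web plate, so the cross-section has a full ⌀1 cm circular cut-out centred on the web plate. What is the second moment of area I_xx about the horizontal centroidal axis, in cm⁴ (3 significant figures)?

I_xx ≈ 7220 cm⁴

Split into non-overlapping primitives; take the origin at the lower-left of the bounding box.
Bottom plate: 17 × 1.6, A = 27.2 cm², y = 0.8 cm, Ī = 5.8027 cm⁴.
Web plate: 1.6 × 24, A = 38.4 cm², y = 13.6 cm, Ī = 1843.2 cm⁴.
Top plate: 7 × 1.4, A = 9.8 cm², y = 26.3 cm, Ī = 1.6007 cm⁴.
Hole (subtracted): ⌀1, A = 0.7854 cm², y = 13.6 cm, Ī = 0.049087 cm⁴.
Centroid: ȳ = ΣA·y / ΣA = 10.602 cm.
Transfer each piece to the horizontal centroidal axis using Ī + A·d² with d = y − 10.602:
  bottom plate: d = -9.8019 cm → contributes +2619.1 cm⁴
  web plate: d = 2.9981 cm → contributes +2188.4 cm⁴
  top plate: d = 15.698 cm → contributes +2416.6 cm⁴
  hole: d = 2.9981 cm → contributes −7.1086 cm⁴
Total I = 7 217 cm⁴.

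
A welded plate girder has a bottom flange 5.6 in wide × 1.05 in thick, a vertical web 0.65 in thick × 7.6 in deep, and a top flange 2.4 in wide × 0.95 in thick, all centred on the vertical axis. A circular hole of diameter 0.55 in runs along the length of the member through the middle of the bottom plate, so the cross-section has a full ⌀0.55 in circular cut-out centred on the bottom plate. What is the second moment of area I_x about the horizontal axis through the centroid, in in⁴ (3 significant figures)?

Break the section into simple shapes (no overlaps), measuring from the bottom-left corner of the bounding box.
Bottom plate: 5.6 × 1.05, A = 5.88 in², y = 0.525 in, Ī = 0.54023 in⁴.
Web plate: 0.65 × 7.6, A = 4.94 in², y = 4.85 in, Ī = 23.778 in⁴.
Top plate: 2.4 × 0.95, A = 2.28 in², y = 9.125 in, Ī = 0.17148 in⁴.
Hole (subtracted): ⌀0.55, A = 0.23758 in², y = 0.525 in, Ī = 0.0044918 in⁴.
Centroid: ȳ = ΣA·y / ΣA = 3.7105 in.
Transfer each piece to the horizontal axis through the centroid using Ī + A·d² with d = y − 3.7105:
  bottom plate: d = -3.1855 in → contributes +60.208 in⁴
  web plate: d = 1.1395 in → contributes +30.192 in⁴
  top plate: d = 5.4145 in → contributes +67.013 in⁴
  hole: d = -3.1855 in → contributes −2.4154 in⁴
Total I = 155 in⁴.

I_x ≈ 155 in⁴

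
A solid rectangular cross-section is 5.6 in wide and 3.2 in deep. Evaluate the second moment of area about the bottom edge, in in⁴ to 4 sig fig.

The section: 5.6 × 3.2, A = 17.92 in², y = 1.6 in, Ī = 15.2917 in⁴.
Transfer it to the base of the section using Ī + A·d² with d = y − 0:
  the section: d = 1.6 in → contributes +61.1669 in⁴
Total I = 61.1669 in⁴.

I_base ≈ 61.17 in⁴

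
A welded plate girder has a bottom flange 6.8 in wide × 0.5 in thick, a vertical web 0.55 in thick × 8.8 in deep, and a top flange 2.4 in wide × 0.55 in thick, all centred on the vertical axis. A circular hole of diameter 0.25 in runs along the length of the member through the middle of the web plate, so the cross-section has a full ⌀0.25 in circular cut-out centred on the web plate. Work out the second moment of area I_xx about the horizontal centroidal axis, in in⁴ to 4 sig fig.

I_xx ≈ 123.9 in⁴

Treat the section as a set of non-overlapping primitives; coordinates are from the bounding-box lower-left.
Bottom plate: 6.8 × 0.5, A = 3.4 in², y = 0.25 in, Ī = 0.0708333 in⁴.
Web plate: 0.55 × 8.8, A = 4.84 in², y = 4.9 in, Ī = 31.2341 in⁴.
Top plate: 2.4 × 0.55, A = 1.32 in², y = 9.575 in, Ī = 0.033275 in⁴.
Hole (subtracted): ⌀0.25, A = 0.0490874 in², y = 4.9 in, Ī = 0.000191748 in⁴.
Centroid: ȳ = ΣA·y / ΣA = 3.88653 in.
Transfer each piece to the horizontal centroidal axis using Ī + A·d² with d = y − 3.88653:
  bottom plate: d = -3.63653 in → contributes +45.0337 in⁴
  web plate: d = 1.01347 in → contributes +36.2054 in⁴
  top plate: d = 5.68847 in → contributes +42.7467 in⁴
  hole: d = 1.01347 in → contributes −0.0506102 in⁴
Total I = 123.935 in⁴.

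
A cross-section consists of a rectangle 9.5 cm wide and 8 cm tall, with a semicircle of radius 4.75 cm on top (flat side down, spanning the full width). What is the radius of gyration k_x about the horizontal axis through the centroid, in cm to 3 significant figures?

Treat the section as a set of non-overlapping primitives; coordinates are from the bounding-box lower-left.
Rectangular body: 9.5 × 8, A = 76 cm², y = 4 cm, Ī = 405.33 cm⁴.
Semicircular cap: semicircle r = 4.75, A = 35.441 cm², y = 10.016 cm, Ī = 55.874 cm⁴.
Centroid: ȳ = ΣA·y / ΣA = 5.9132 cm.
Transfer each piece to the horizontal axis through the centroid using Ī + A·d² with d = y − 5.9132:
  rectangular body: d = -1.9132 cm → contributes +683.53 cm⁴
  semicircular cap: d = 4.1027 cm → contributes +652.43 cm⁴
Total I = 1 336 cm⁴.
Radius of gyration: k = √(I/A) = √(1 336 / 111.44) = 3.4624 cm.

k_x ≈ 3.46 cm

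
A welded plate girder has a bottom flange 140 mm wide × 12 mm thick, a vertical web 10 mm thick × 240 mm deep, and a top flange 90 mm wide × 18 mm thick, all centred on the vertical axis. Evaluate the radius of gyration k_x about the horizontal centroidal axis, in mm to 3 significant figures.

Split into non-overlapping primitives; take the origin at the lower-left of the bounding box.
Bottom plate: 140 × 12, A = 1 680 mm², y = 6 mm, Ī = 20 160 mm⁴.
Web plate: 10 × 240, A = 2 400 mm², y = 132 mm, Ī = 11 520 000 mm⁴.
Top plate: 90 × 18, A = 1 620 mm², y = 261 mm, Ī = 43 740 mm⁴.
Centroid: ȳ = ΣA·y / ΣA = 131.53 mm.
Transfer each piece to the horizontal centroidal axis using Ī + A·d² with d = y − 131.53:
  bottom plate: d = -125.53 mm → contributes +26 491 678 mm⁴
  web plate: d = 0.47368 mm → contributes +11 520 539 mm⁴
  top plate: d = 129.47 mm → contributes +27 200 505 mm⁴
Total I = 65 212 721 mm⁴.
Radius of gyration: k = √(I/A) = √(65 212 721 / 5 700) = 106.96 mm.

k_x ≈ 107 mm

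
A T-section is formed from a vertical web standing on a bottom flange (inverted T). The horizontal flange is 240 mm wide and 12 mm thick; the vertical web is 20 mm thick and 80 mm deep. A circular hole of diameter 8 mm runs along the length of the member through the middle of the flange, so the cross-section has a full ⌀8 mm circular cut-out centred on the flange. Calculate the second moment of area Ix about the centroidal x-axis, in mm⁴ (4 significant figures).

Break the section into simple shapes (no overlaps), measuring from the bottom-left corner of the bounding box.
Flange: 240 × 12, A = 2 880 mm², y = 6 mm, Ī = 34 560 mm⁴.
Web: 20 × 80, A = 1 600 mm², y = 52 mm, Ī = 853 333 mm⁴.
Hole (subtracted): ⌀8, A = 50.2655 mm², y = 6 mm, Ī = 201.062 mm⁴.
Centroid: ȳ = ΣA·y / ΣA = 22.615 mm.
Transfer each piece to the centroidal x-axis using Ī + A·d² with d = y − 22.615:
  flange: d = -16.615 mm → contributes +829 607 mm⁴
  web: d = 29.385 mm → contributes +2 234 899 mm⁴
  hole: d = -16.615 mm → contributes −14077.2 mm⁴
Total I = 3 050 429 mm⁴.

Ix ≈ 3.050 × 10⁶ mm⁴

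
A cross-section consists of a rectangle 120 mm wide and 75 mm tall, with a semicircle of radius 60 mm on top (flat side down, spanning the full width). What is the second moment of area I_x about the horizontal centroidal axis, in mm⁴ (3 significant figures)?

Treat the section as a set of non-overlapping primitives; coordinates are from the bounding-box lower-left.
Rectangular body: 120 × 75, A = 9 000 mm², y = 37.5 mm, Ī = 4 218 750 mm⁴.
Semicircular cap: semicircle r = 60, A = 5654.9 mm², y = 100.46 mm, Ī = 1 422 450 mm⁴.
Centroid: ȳ = ΣA·y / ΣA = 61.796 mm.
Transfer each piece to the horizontal centroidal axis using Ī + A·d² with d = y − 61.796:
  rectangular body: d = -24.296 mm → contributes +9 531 496 mm⁴
  semicircular cap: d = 38.669 mm → contributes +9 877 948 mm⁴
Total I = 19 409 444 mm⁴.

I_x ≈ 1.94 × 10⁷ mm⁴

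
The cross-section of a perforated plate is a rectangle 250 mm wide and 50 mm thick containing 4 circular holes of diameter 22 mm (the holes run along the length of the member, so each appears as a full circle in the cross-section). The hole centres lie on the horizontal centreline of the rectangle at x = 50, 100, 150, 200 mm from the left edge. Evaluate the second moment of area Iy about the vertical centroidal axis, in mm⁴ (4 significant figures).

Iy ≈ 6.031 × 10⁷ mm⁴

Break the section into simple shapes (no overlaps), measuring from the bottom-left corner of the bounding box.
Plate: 250 × 50, A = 12 500 mm², x = 125 mm, Ī = 65 104 167 mm⁴.
Hole 1 (subtracted): ⌀22, A = 380.133 mm², x = 50 mm, Ī = 11 499 mm⁴.
Hole 2 (subtracted): ⌀22, A = 380.133 mm², x = 100 mm, Ī = 11 499 mm⁴.
Hole 3 (subtracted): ⌀22, A = 380.133 mm², x = 150 mm, Ī = 11 499 mm⁴.
Hole 4 (subtracted): ⌀22, A = 380.133 mm², x = 200 mm, Ī = 11 499 mm⁴.
By symmetry the centroid is at mid-width, x̄ = 125 mm.
Transfer each piece to the vertical centroidal axis using Ī + A·d² with d = x − 125:
  plate: d = 0 mm → contributes +65 104 167 mm⁴
  hole 1: d = -75 mm → contributes −2 149 746 mm⁴
  hole 2: d = -25 mm → contributes −249 082 mm⁴
  hole 3: d = 25 mm → contributes −249 082 mm⁴
  hole 4: d = 75 mm → contributes −2 149 746 mm⁴
Total I = 60 306 512 mm⁴.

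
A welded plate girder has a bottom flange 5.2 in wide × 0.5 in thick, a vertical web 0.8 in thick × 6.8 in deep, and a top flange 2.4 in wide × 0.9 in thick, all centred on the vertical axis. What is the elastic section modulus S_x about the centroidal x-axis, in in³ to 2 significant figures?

Decompose the section into non-overlapping parts with the origin at the bottom-left of its bounding rectangle.
Bottom plate: 5.2 × 0.5, A = 2.6 in², y = 0.25 in, Ī = 0.05417 in⁴.
Web plate: 0.8 × 6.8, A = 5.44 in², y = 3.9 in, Ī = 20.96 in⁴.
Top plate: 2.4 × 0.9, A = 2.16 in², y = 7.75 in, Ī = 0.1458 in⁴.
Centroid: ȳ = ΣA·y / ΣA = 3.785 in.
Transfer each piece to the centroidal x-axis using Ī + A·d² with d = y − 3.785:
  bottom plate: d = -3.535 in → contributes +32.54 in⁴
  web plate: d = 0.1151 in → contributes +21.03 in⁴
  top plate: d = 3.965 in → contributes +34.11 in⁴
Total I = 87.68 in⁴.
Extreme fibre distance c = 4.415 in; S = I/c = 19.86 in³.

S_x ≈ 20 in³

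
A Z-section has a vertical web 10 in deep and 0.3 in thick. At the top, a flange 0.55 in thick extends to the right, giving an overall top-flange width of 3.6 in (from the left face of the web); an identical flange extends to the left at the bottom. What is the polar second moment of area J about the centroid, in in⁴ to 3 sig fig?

J ≈ 121 in⁴

Split into non-overlapping primitives; take the origin at the lower-left of the bounding box.
Web: 0.3 × 10, A = 3 in², y = 5 in, Ī = 25 in⁴.
Top flange (beyond web): 3.3 × 0.55, A = 1.815 in², y = 9.725 in, Ī = 0.045753 in⁴.
Bottom flange (beyond web): 3.3 × 0.55, A = 1.815 in², y = 0.275 in, Ī = 0.045753 in⁴.
Centroid: ȳ = ΣA·y / ΣA = 5 in.
Transfer each piece to the centroidal x-axis using Ī + A·d² with d = y − 5:
  web: d = 0 in → contributes +25 in⁴
  top flange (beyond web): d = 4.725 in → contributes +40.567 in⁴
  bottom flange (beyond web): d = -4.725 in → contributes +40.567 in⁴
Total I = 106.13 in⁴.
For the y-axis: x̄ = 3.45 in.
Repeating about the centroidal y-axis gives I_y = 15.078 in⁴.
Polar second moment: J = I_x + I_y = 121.21 in⁴.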